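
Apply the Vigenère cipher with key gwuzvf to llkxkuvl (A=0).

Repeat the key across the message: gwuzvfgw
l(11)+g(6): 17 → r
l(11)+w(22): 33≡7 → h
k(10)+u(20): 30≡4 → e
x(23)+z(25): 48≡22 → w
k(10)+v(21): 31≡5 → f
u(20)+f(5): 25 → z
v(21)+g(6): 27≡1 → b
l(11)+w(22): 33≡7 → h

rhewfzbh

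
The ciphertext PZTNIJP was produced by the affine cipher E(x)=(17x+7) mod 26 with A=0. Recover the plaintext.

The inverse of 17 mod 26 is 23, since 17·23=391≡1. Apply D(y)=23·(y−7) mod 26:
P(15): 23·(15−7)=184≡2 → C
Z(25): 23·(25−7)=414≡24 → Y
T(19): 23·(19−7)=276≡16 → Q
N(13): 23·(13−7)=138≡8 → I
I(8): 23·(8−7)=23 → X
J(9): 23·(9−7)=46≡20 → U
P(15): 23·(15−7)=184≡2 → C

CYQIXUC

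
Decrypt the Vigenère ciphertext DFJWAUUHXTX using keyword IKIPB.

Repeat the key across the ciphertext: IKIPBIKIPBI
D(3)−I(8): -5≡21 → V
F(5)−K(10): -5≡21 → V
J(9)−I(8): 1 → B
W(22)−P(15): 7 → H
A(0)−B(1): -1≡25 → Z
U(20)−I(8): 12 → M
U(20)−K(10): 10 → K
H(7)−I(8): -1≡25 → Z
X(23)−P(15): 8 → I
T(19)−B(1): 18 → S
X(23)−I(8): 15 → P

VVBHZMKZISP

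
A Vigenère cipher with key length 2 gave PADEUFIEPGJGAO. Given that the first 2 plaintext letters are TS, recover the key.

WI

Subtract each crib letter from the matching ciphertext letter (mod 26):
P(15)−T(19)=-4≡22 → W
A(0)−S(18)=-18≡8 → I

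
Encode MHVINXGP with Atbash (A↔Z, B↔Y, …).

NSERMCTK

M(12) → N(13)
H(7) → S(18)
V(21) → E(4)
I(8) → R(17)
N(13) → M(12)
X(23) → C(2)
G(6) → T(19)
P(15) → K(10)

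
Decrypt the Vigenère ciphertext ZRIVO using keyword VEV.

Repeat the key across the ciphertext: VEVVE
Z(25)−V(21): 4 → E
R(17)−E(4): 13 → N
I(8)−V(21): -13≡13 → N
V(21)−V(21): 0 → A
O(14)−E(4): 10 → K

ENNAK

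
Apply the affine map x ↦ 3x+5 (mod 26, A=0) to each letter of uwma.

u(20): 3·20+5=65≡13 → n
w(22): 3·22+5=71≡19 → t
m(12): 3·12+5=41≡15 → p
a(0): 3·0+5=5 → f

ntpf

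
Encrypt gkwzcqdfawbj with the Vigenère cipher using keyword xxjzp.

Repeat the key across the message: xxjzpxxjzpxx
g(6)+x(23): 29≡3 → d
k(10)+x(23): 33≡7 → h
w(22)+j(9): 31≡5 → f
z(25)+z(25): 50≡24 → y
c(2)+p(15): 17 → r
q(16)+x(23): 39≡13 → n
d(3)+x(23): 26≡0 → a
f(5)+j(9): 14 → o
a(0)+z(25): 25 → z
w(22)+p(15): 37≡11 → l
b(1)+x(23): 24 → y
j(9)+x(23): 32≡6 → g

dhfyrnaozlyg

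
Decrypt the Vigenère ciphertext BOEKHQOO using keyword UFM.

Repeat the key across the ciphertext: UFMUFMUF
B(1)−U(20): -19≡7 → H
O(14)−F(5): 9 → J
E(4)−M(12): -8≡18 → S
K(10)−U(20): -10≡16 → Q
H(7)−F(5): 2 → C
Q(16)−M(12): 4 → E
O(14)−U(20): -6≡20 → U
O(14)−F(5): 9 → J

HJSQCEUJ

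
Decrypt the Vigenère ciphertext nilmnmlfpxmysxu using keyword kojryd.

Repeat the key across the ciphertext: kojrydkojrydkoj
n(13)−k(10): 3 → d
i(8)−o(14): -6≡20 → u
l(11)−j(9): 2 → c
m(12)−r(17): -5≡21 → v
n(13)−y(24): -11≡15 → p
m(12)−d(3): 9 → j
l(11)−k(10): 1 → b
f(5)−o(14): -9≡17 → r
p(15)−j(9): 6 → g
x(23)−r(17): 6 → g
m(12)−y(24): -12≡14 → o
y(24)−d(3): 21 → v
s(18)−k(10): 8 → i
x(23)−o(14): 9 → j
u(20)−j(9): 11 → l

ducvpjbrggovijl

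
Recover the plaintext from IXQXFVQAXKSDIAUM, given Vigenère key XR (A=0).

LGTGIETJATVMLJXV

Repeat the key across the ciphertext: XRXRXRXRXRXRXRXR
I(8)−X(23): -15≡11 → L
X(23)−R(17): 6 → G
Q(16)−X(23): -7≡19 → T
X(23)−R(17): 6 → G
F(5)−X(23): -18≡8 → I
V(21)−R(17): 4 → E
Q(16)−X(23): -7≡19 → T
A(0)−R(17): -17≡9 → J
X(23)−X(23): 0 → A
K(10)−R(17): -7≡19 → T
S(18)−X(23): -5≡21 → V
D(3)−R(17): -14≡12 → M
I(8)−X(23): -15≡11 → L
A(0)−R(17): -17≡9 → J
U(20)−X(23): -3≡23 → X
M(12)−R(17): -5≡21 → V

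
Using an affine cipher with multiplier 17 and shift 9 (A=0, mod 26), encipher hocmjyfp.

ynrfgbqe

h(7): 17·7+9=128≡24 → y
o(14): 17·14+9=247≡13 → n
c(2): 17·2+9=43≡17 → r
m(12): 17·12+9=213≡5 → f
j(9): 17·9+9=162≡6 → g
y(24): 17·24+9=417≡1 → b
f(5): 17·5+9=94≡16 → q
p(15): 17·15+9=264≡4 → e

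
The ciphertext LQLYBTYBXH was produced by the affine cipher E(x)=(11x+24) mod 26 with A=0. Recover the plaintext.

NENAFJAFHP

The inverse of 11 mod 26 is 19, since 11·19=209≡1. Apply D(y)=19·(y−24) mod 26:
L(11): 19·(11−24)=-247≡13 → N
Q(16): 19·(16−24)=-152≡4 → E
L(11): 19·(11−24)=-247≡13 → N
Y(24): 19·(24−24)=0 → A
B(1): 19·(1−24)=-437≡5 → F
T(19): 19·(19−24)=-95≡9 → J
Y(24): 19·(24−24)=0 → A
B(1): 19·(1−24)=-437≡5 → F
X(23): 19·(23−24)=-19≡7 → H
H(7): 19·(7−24)=-323≡15 → P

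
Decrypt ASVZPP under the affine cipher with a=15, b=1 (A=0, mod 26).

The inverse of 15 mod 26 is 7, since 15·7=105≡1. Apply D(y)=7·(y−1) mod 26:
A(0): 7·(0−1)=-7≡19 → T
S(18): 7·(18−1)=119≡15 → P
V(21): 7·(21−1)=140≡10 → K
Z(25): 7·(25−1)=168≡12 → M
P(15): 7·(15−1)=98≡20 → U
P(15): 7·(15−1)=98≡20 → U

TPKMUU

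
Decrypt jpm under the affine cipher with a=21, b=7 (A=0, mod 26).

koz

The inverse of 21 mod 26 is 5, since 21·5=105≡1. Apply D(y)=5·(y−7) mod 26:
j(9): 5·(9−7)=10 → k
p(15): 5·(15−7)=40≡14 → o
m(12): 5·(12−7)=25 → z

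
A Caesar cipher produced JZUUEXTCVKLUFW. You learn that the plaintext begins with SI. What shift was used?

17

From the crib: J(9)−S(18)=-9≡17, so the shift is 17.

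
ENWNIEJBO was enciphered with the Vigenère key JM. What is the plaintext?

VBNBZSAPF

Repeat the key across the ciphertext: JMJMJMJMJ
E(4)−J(9): -5≡21 → V
N(13)−M(12): 1 → B
W(22)−J(9): 13 → N
N(13)−M(12): 1 → B
I(8)−J(9): -1≡25 → Z
E(4)−M(12): -8≡18 → S
J(9)−J(9): 0 → A
B(1)−M(12): -11≡15 → P
O(14)−J(9): 5 → F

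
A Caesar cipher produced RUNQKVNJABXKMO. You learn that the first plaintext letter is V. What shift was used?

From the crib: R(17)−V(21)=-4≡22, so the shift is 22.

22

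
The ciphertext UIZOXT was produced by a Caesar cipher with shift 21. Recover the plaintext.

U(20): 20−21=-1≡25 → Z
I(8): 8−21=-13≡13 → N
Z(25): 25−21=4 → E
O(14): 14−21=-7≡19 → T
X(23): 23−21=2 → C
T(19): 19−21=-2≡24 → Y

ZNETCY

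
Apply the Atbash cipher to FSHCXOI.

UHSXCLR

F(5) → U(20)
S(18) → H(7)
H(7) → S(18)
C(2) → X(23)
X(23) → C(2)
O(14) → L(11)
I(8) → R(17)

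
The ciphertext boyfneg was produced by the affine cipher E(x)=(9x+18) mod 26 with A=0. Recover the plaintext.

bosnlkq

The inverse of 9 mod 26 is 3, since 9·3=27≡1. Apply D(y)=3·(y−18) mod 26:
b(1): 3·(1−18)=-51≡1 → b
o(14): 3·(14−18)=-12≡14 → o
y(24): 3·(24−18)=18 → s
f(5): 3·(5−18)=-39≡13 → n
n(13): 3·(13−18)=-15≡11 → l
e(4): 3·(4−18)=-42≡10 → k
g(6): 3·(6−18)=-36≡16 → q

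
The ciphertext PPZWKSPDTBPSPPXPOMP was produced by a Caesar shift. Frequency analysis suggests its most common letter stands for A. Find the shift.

The most frequent ciphertext letter is P (appears 8 times).
P is position 15; A is position 0.
Shift = 15.

15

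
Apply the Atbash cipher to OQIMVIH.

LJRNERS

O(14) → L(11)
Q(16) → J(9)
I(8) → R(17)
M(12) → N(13)
V(21) → E(4)
I(8) → R(17)
H(7) → S(18)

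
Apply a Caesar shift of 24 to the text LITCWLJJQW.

JGRAUJHHOU

L(11): 11+24=35≡9 → J
I(8): 8+24=32≡6 → G
T(19): 19+24=43≡17 → R
C(2): 2+24=26≡0 → A
W(22): 22+24=46≡20 → U
L(11): 11+24=35≡9 → J
J(9): 9+24=33≡7 → H
J(9): 9+24=33≡7 → H
Q(16): 16+24=40≡14 → O
W(22): 22+24=46≡20 → U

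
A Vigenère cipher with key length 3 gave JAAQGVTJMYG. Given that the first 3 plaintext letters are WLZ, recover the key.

NPB

Subtract each crib letter from the matching ciphertext letter (mod 26):
J(9)−W(22)=-13≡13 → N
A(0)−L(11)=-11≡15 → P
A(0)−Z(25)=-25≡1 → B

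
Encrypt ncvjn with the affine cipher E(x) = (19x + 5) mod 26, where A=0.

n(13): 19·13+5=252≡18 → s
c(2): 19·2+5=43≡17 → r
v(21): 19·21+5=404≡14 → o
j(9): 19·9+5=176≡20 → u
n(13): 19·13+5=252≡18 → s

srous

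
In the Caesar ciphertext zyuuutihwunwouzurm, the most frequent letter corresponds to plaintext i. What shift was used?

12

The most frequent ciphertext letter is u (appears 6 times).
u is position 20; i is position 8.
Shift = 12.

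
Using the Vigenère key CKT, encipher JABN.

Repeat the key across the message: CKTC
J(9)+C(2): 11 → L
A(0)+K(10): 10 → K
B(1)+T(19): 20 → U
N(13)+C(2): 15 → P

LKUP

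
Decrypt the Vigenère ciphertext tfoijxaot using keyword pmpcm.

Repeat the key across the ciphertext: pmpcmpmpc
t(19)−p(15): 4 → e
f(5)−m(12): -7≡19 → t
o(14)−p(15): -1≡25 → z
i(8)−c(2): 6 → g
j(9)−m(12): -3≡23 → x
x(23)−p(15): 8 → i
a(0)−m(12): -12≡14 → o
o(14)−p(15): -1≡25 → z
t(19)−c(2): 17 → r

etzgxiozr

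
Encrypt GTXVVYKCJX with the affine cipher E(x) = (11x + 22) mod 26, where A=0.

KXPTTACSRP

G(6): 11·6+22=88≡10 → K
T(19): 11·19+22=231≡23 → X
X(23): 11·23+22=275≡15 → P
V(21): 11·21+22=253≡19 → T
V(21): 11·21+22=253≡19 → T
Y(24): 11·24+22=286≡0 → A
K(10): 11·10+22=132≡2 → C
C(2): 11·2+22=44≡18 → S
J(9): 11·9+22=121≡17 → R
X(23): 11·23+22=275≡15 → P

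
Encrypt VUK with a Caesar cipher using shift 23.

SRH

V(21): 21+23=44≡18 → S
U(20): 20+23=43≡17 → R
K(10): 10+23=33≡7 → H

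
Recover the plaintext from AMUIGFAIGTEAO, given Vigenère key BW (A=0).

Repeat the key across the ciphertext: BWBWBWBWBWBWB
A(0)−B(1): -1≡25 → Z
M(12)−W(22): -10≡16 → Q
U(20)−B(1): 19 → T
I(8)−W(22): -14≡12 → M
G(6)−B(1): 5 → F
F(5)−W(22): -17≡9 → J
A(0)−B(1): -1≡25 → Z
I(8)−W(22): -14≡12 → M
G(6)−B(1): 5 → F
T(19)−W(22): -3≡23 → X
E(4)−B(1): 3 → D
A(0)−W(22): -22≡4 → E
O(14)−B(1): 13 → N

ZQTMFJZMFXDEN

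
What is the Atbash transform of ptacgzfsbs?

kgzxtauhyh

p(15) → k(10)
t(19) → g(6)
a(0) → z(25)
c(2) → x(23)
g(6) → t(19)
z(25) → a(0)
f(5) → u(20)
s(18) → h(7)
b(1) → y(24)
s(18) → h(7)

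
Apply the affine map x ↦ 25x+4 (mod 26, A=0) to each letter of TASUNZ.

LEMKRF

T(19): 25·19+4=479≡11 → L
A(0): 25·0+4=4 → E
S(18): 25·18+4=454≡12 → M
U(20): 25·20+4=504≡10 → K
N(13): 25·13+4=329≡17 → R
Z(25): 25·25+4=629≡5 → F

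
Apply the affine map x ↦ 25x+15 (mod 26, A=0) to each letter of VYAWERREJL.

URPTLYYLGE

V(21): 25·21+15=540≡20 → U
Y(24): 25·24+15=615≡17 → R
A(0): 25·0+15=15 → P
W(22): 25·22+15=565≡19 → T
E(4): 25·4+15=115≡11 → L
R(17): 25·17+15=440≡24 → Y
R(17): 25·17+15=440≡24 → Y
E(4): 25·4+15=115≡11 → L
J(9): 25·9+15=240≡6 → G
L(11): 25·11+15=290≡4 → E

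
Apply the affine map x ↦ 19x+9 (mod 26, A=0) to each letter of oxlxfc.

pekeav

o(14): 19·14+9=275≡15 → p
x(23): 19·23+9=446≡4 → e
l(11): 19·11+9=218≡10 → k
x(23): 19·23+9=446≡4 → e
f(5): 19·5+9=104≡0 → a
c(2): 19·2+9=47≡21 → v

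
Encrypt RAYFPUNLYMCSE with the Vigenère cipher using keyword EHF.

VHDJWZRSDQJXI

Repeat the key across the message: EHFEHFEHFEHFE
R(17)+E(4): 21 → V
A(0)+H(7): 7 → H
Y(24)+F(5): 29≡3 → D
F(5)+E(4): 9 → J
P(15)+H(7): 22 → W
U(20)+F(5): 25 → Z
N(13)+E(4): 17 → R
L(11)+H(7): 18 → S
Y(24)+F(5): 29≡3 → D
M(12)+E(4): 16 → Q
C(2)+H(7): 9 → J
S(18)+F(5): 23 → X
E(4)+E(4): 8 → I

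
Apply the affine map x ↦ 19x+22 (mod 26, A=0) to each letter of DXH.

BRZ

D(3): 19·3+22=79≡1 → B
X(23): 19·23+22=459≡17 → R
H(7): 19·7+22=155≡25 → Z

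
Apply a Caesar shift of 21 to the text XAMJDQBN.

SVHEYLWI

X(23): 23+21=44≡18 → S
A(0): 0+21=21 → V
M(12): 12+21=33≡7 → H
J(9): 9+21=30≡4 → E
D(3): 3+21=24 → Y
Q(16): 16+21=37≡11 → L
B(1): 1+21=22 → W
N(13): 13+21=34≡8 → I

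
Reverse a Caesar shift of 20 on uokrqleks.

auqxwrkqy

u(20): 20−20=0 → a
o(14): 14−20=-6≡20 → u
k(10): 10−20=-10≡16 → q
r(17): 17−20=-3≡23 → x
q(16): 16−20=-4≡22 → w
l(11): 11−20=-9≡17 → r
e(4): 4−20=-16≡10 → k
k(10): 10−20=-10≡16 → q
s(18): 18−20=-2≡24 → y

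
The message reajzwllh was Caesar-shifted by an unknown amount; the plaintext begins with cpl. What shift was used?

From the crib: r(17)−c(2)=15, so the shift is 15.

15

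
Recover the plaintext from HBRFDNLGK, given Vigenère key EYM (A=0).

Repeat the key across the ciphertext: EYMEYMEYM
H(7)−E(4): 3 → D
B(1)−Y(24): -23≡3 → D
R(17)−M(12): 5 → F
F(5)−E(4): 1 → B
D(3)−Y(24): -21≡5 → F
N(13)−M(12): 1 → B
L(11)−E(4): 7 → H
G(6)−Y(24): -18≡8 → I
K(10)−M(12): -2≡24 → Y

DDFBFBHIY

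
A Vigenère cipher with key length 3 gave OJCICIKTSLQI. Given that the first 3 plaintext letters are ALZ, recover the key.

Subtract each crib letter from the matching ciphertext letter (mod 26):
O(14)−A(0)=14 → O
J(9)−L(11)=-2≡24 → Y
C(2)−Z(25)=-23≡3 → D

OYD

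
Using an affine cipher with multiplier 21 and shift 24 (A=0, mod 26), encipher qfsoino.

q(16): 21·16+24=360≡22 → w
f(5): 21·5+24=129≡25 → z
s(18): 21·18+24=402≡12 → m
o(14): 21·14+24=318≡6 → g
i(8): 21·8+24=192≡10 → k
n(13): 21·13+24=297≡11 → l
o(14): 21·14+24=318≡6 → g

wzmgklg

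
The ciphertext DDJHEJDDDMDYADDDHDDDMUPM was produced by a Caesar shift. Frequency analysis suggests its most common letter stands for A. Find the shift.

3

The most frequent ciphertext letter is D (appears 12 times).
D is position 3; A is position 0.
Shift = 3.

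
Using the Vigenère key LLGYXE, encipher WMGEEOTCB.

Repeat the key across the message: LLGYXELLG
W(22)+L(11): 33≡7 → H
M(12)+L(11): 23 → X
G(6)+G(6): 12 → M
E(4)+Y(24): 28≡2 → C
E(4)+X(23): 27≡1 → B
O(14)+E(4): 18 → S
T(19)+L(11): 30≡4 → E
C(2)+L(11): 13 → N
B(1)+G(6): 7 → H

HXMCBSENH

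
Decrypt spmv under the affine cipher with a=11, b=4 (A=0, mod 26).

The inverse of 11 mod 26 is 19, since 11·19=209≡1. Apply D(y)=19·(y−4) mod 26:
s(18): 19·(18−4)=266≡6 → g
p(15): 19·(15−4)=209≡1 → b
m(12): 19·(12−4)=152≡22 → w
v(21): 19·(21−4)=323≡11 → l

gbwl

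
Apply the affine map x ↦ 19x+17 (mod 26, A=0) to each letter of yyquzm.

y(24): 19·24+17=473≡5 → f
y(24): 19·24+17=473≡5 → f
q(16): 19·16+17=321≡9 → j
u(20): 19·20+17=397≡7 → h
z(25): 19·25+17=492≡24 → y
m(12): 19·12+17=245≡11 → l

ffjhyl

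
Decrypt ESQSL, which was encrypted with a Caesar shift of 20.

KYWYR

E(4): 4−20=-16≡10 → K
S(18): 18−20=-2≡24 → Y
Q(16): 16−20=-4≡22 → W
S(18): 18−20=-2≡24 → Y
L(11): 11−20=-9≡17 → R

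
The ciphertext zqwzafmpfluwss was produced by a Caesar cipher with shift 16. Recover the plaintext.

z(25): 25−16=9 → j
q(16): 16−16=0 → a
w(22): 22−16=6 → g
z(25): 25−16=9 → j
a(0): 0−16=-16≡10 → k
f(5): 5−16=-11≡15 → p
m(12): 12−16=-4≡22 → w
p(15): 15−16=-1≡25 → z
f(5): 5−16=-11≡15 → p
l(11): 11−16=-5≡21 → v
u(20): 20−16=4 → e
w(22): 22−16=6 → g
s(18): 18−16=2 → c
s(18): 18−16=2 → c

jagjkpwzpvegcc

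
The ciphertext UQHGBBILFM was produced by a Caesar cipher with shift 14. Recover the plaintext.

U(20): 20−14=6 → G
Q(16): 16−14=2 → C
H(7): 7−14=-7≡19 → T
G(6): 6−14=-8≡18 → S
B(1): 1−14=-13≡13 → N
B(1): 1−14=-13≡13 → N
I(8): 8−14=-6≡20 → U
L(11): 11−14=-3≡23 → X
F(5): 5−14=-9≡17 → R
M(12): 12−14=-2≡24 → Y

GCTSNNUXRY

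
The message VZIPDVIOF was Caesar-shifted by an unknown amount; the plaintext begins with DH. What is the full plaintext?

DHQXLDQWN

From the crib: V(21)−D(3)=18, so the shift is 18.
Subtract 18 from each ciphertext letter:
V(21): 21−18=3 → D
Z(25): 25−18=7 → H
I(8): 8−18=-10≡16 → Q
P(15): 15−18=-3≡23 → X
D(3): 3−18=-15≡11 → L
V(21): 21−18=3 → D
I(8): 8−18=-10≡16 → Q
O(14): 14−18=-4≡22 → W
F(5): 5−18=-13≡13 → N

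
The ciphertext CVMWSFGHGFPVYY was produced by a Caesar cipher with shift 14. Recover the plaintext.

OHYIERSTSRBHKK

C(2): 2−14=-12≡14 → O
V(21): 21−14=7 → H
M(12): 12−14=-2≡24 → Y
W(22): 22−14=8 → I
S(18): 18−14=4 → E
F(5): 5−14=-9≡17 → R
G(6): 6−14=-8≡18 → S
H(7): 7−14=-7≡19 → T
G(6): 6−14=-8≡18 → S
F(5): 5−14=-9≡17 → R
P(15): 15−14=1 → B
V(21): 21−14=7 → H
Y(24): 24−14=10 → K
Y(24): 24−14=10 → K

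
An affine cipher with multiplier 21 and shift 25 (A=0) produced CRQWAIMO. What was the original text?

PMHLFTNX

The inverse of 21 mod 26 is 5, since 21·5=105≡1. Apply D(y)=5·(y−25) mod 26:
C(2): 5·(2−25)=-115≡15 → P
R(17): 5·(17−25)=-40≡12 → M
Q(16): 5·(16−25)=-45≡7 → H
W(22): 5·(22−25)=-15≡11 → L
A(0): 5·(0−25)=-125≡5 → F
I(8): 5·(8−25)=-85≡19 → T
M(12): 5·(12−25)=-65≡13 → N
O(14): 5·(14−25)=-55≡23 → X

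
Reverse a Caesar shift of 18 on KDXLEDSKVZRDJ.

K(10): 10−18=-8≡18 → S
D(3): 3−18=-15≡11 → L
X(23): 23−18=5 → F
L(11): 11−18=-7≡19 → T
E(4): 4−18=-14≡12 → M
D(3): 3−18=-15≡11 → L
S(18): 18−18=0 → A
K(10): 10−18=-8≡18 → S
V(21): 21−18=3 → D
Z(25): 25−18=7 → H
R(17): 17−18=-1≡25 → Z
D(3): 3−18=-15≡11 → L
J(9): 9−18=-9≡17 → R

SLFTMLASDHZLR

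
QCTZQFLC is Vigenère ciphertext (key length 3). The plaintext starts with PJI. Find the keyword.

BTL

Subtract each crib letter from the matching ciphertext letter (mod 26):
Q(16)−P(15)=1 → B
C(2)−J(9)=-7≡19 → T
T(19)−I(8)=11 → L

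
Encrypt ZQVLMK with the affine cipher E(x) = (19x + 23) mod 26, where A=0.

EPGYRF

Z(25): 19·25+23=498≡4 → E
Q(16): 19·16+23=327≡15 → P
V(21): 19·21+23=422≡6 → G
L(11): 19·11+23=232≡24 → Y
M(12): 19·12+23=251≡17 → R
K(10): 19·10+23=213≡5 → F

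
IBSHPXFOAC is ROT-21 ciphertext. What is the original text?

I(8): 8−21=-13≡13 → N
B(1): 1−21=-20≡6 → G
S(18): 18−21=-3≡23 → X
H(7): 7−21=-14≡12 → M
P(15): 15−21=-6≡20 → U
X(23): 23−21=2 → C
F(5): 5−21=-16≡10 → K
O(14): 14−21=-7≡19 → T
A(0): 0−21=-21≡5 → F
C(2): 2−21=-19≡7 → H

NGXMUCKTFH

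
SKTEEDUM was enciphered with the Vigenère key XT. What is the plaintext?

VRWLHKXT

Repeat the key across the ciphertext: XTXTXTXT
S(18)−X(23): -5≡21 → V
K(10)−T(19): -9≡17 → R
T(19)−X(23): -4≡22 → W
E(4)−T(19): -15≡11 → L
E(4)−X(23): -19≡7 → H
D(3)−T(19): -16≡10 → K
U(20)−X(23): -3≡23 → X
M(12)−T(19): -7≡19 → T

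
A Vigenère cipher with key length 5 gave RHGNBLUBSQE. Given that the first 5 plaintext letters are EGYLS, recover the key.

Subtract each crib letter from the matching ciphertext letter (mod 26):
R(17)−E(4)=13 → N
H(7)−G(6)=1 → B
G(6)−Y(24)=-18≡8 → I
N(13)−L(11)=2 → C
B(1)−S(18)=-17≡9 → J

NBICJ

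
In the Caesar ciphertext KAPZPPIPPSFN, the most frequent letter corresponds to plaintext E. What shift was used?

The most frequent ciphertext letter is P (appears 5 times).
P is position 15; E is position 4.
Shift = 11.

11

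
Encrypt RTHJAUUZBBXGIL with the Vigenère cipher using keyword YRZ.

Repeat the key across the message: YRZYRZYRZYRZYR
R(17)+Y(24): 41≡15 → P
T(19)+R(17): 36≡10 → K
H(7)+Z(25): 32≡6 → G
J(9)+Y(24): 33≡7 → H
A(0)+R(17): 17 → R
U(20)+Z(25): 45≡19 → T
U(20)+Y(24): 44≡18 → S
Z(25)+R(17): 42≡16 → Q
B(1)+Z(25): 26≡0 → A
B(1)+Y(24): 25 → Z
X(23)+R(17): 40≡14 → O
G(6)+Z(25): 31≡5 → F
I(8)+Y(24): 32≡6 → G
L(11)+R(17): 28≡2 → C

PKGHRTSQAZOFGC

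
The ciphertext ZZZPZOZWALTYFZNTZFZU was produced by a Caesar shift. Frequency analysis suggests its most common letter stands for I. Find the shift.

The most frequent ciphertext letter is Z (appears 8 times).
Z is position 25; I is position 8.
Shift = 17.

17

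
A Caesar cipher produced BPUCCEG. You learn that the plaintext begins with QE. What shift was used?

11

From the crib: B(1)−Q(16)=-15≡11, so the shift is 11.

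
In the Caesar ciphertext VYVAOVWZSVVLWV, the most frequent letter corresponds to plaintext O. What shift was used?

7

The most frequent ciphertext letter is V (appears 6 times).
V is position 21; O is position 14.
Shift = 7.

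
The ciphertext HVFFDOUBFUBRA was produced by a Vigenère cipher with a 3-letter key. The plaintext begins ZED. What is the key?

IRC

Subtract each crib letter from the matching ciphertext letter (mod 26):
H(7)−Z(25)=-18≡8 → I
V(21)−E(4)=17 → R
F(5)−D(3)=2 → C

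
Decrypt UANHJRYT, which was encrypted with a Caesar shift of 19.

U(20): 20−19=1 → B
A(0): 0−19=-19≡7 → H
N(13): 13−19=-6≡20 → U
H(7): 7−19=-12≡14 → O
J(9): 9−19=-10≡16 → Q
R(17): 17−19=-2≡24 → Y
Y(24): 24−19=5 → F
T(19): 19−19=0 → A

BHUOQYFA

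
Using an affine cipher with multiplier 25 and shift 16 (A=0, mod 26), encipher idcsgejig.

inoykmhik

i(8): 25·8+16=216≡8 → i
d(3): 25·3+16=91≡13 → n
c(2): 25·2+16=66≡14 → o
s(18): 25·18+16=466≡24 → y
g(6): 25·6+16=166≡10 → k
e(4): 25·4+16=116≡12 → m
j(9): 25·9+16=241≡7 → h
i(8): 25·8+16=216≡8 → i
g(6): 25·6+16=166≡10 → k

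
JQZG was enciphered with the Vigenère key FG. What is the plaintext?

EKUA

Repeat the key across the ciphertext: FGFG
J(9)−F(5): 4 → E
Q(16)−G(6): 10 → K
Z(25)−F(5): 20 → U
G(6)−G(6): 0 → A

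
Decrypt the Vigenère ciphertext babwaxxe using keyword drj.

Repeat the key across the ciphertext: drjdrjdr
b(1)−d(3): -2≡24 → y
a(0)−r(17): -17≡9 → j
b(1)−j(9): -8≡18 → s
w(22)−d(3): 19 → t
a(0)−r(17): -17≡9 → j
x(23)−j(9): 14 → o
x(23)−d(3): 20 → u
e(4)−r(17): -13≡13 → n

yjstjoun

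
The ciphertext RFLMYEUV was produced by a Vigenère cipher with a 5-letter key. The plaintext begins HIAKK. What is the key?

Subtract each crib letter from the matching ciphertext letter (mod 26):
R(17)−H(7)=10 → K
F(5)−I(8)=-3≡23 → X
L(11)−A(0)=11 → L
M(12)−K(10)=2 → C
Y(24)−K(10)=14 → O

KXLCO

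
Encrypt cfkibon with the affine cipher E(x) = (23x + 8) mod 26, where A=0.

ctekfsv

c(2): 23·2+8=54≡2 → c
f(5): 23·5+8=123≡19 → t
k(10): 23·10+8=238≡4 → e
i(8): 23·8+8=192≡10 → k
b(1): 23·1+8=31≡5 → f
o(14): 23·14+8=330≡18 → s
n(13): 23·13+8=307≡21 → v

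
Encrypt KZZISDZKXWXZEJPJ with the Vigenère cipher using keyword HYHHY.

Repeat the key across the message: HYHHYHYHHYHYHHYH
K(10)+H(7): 17 → R
Z(25)+Y(24): 49≡23 → X
Z(25)+H(7): 32≡6 → G
I(8)+H(7): 15 → P
S(18)+Y(24): 42≡16 → Q
D(3)+H(7): 10 → K
Z(25)+Y(24): 49≡23 → X
K(10)+H(7): 17 → R
X(23)+H(7): 30≡4 → E
W(22)+Y(24): 46≡20 → U
X(23)+H(7): 30≡4 → E
Z(25)+Y(24): 49≡23 → X
E(4)+H(7): 11 → L
J(9)+H(7): 16 → Q
P(15)+Y(24): 39≡13 → N
J(9)+H(7): 16 → Q

RXGPQKXREUEXLQNQ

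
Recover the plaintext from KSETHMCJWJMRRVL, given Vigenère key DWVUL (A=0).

Repeat the key across the ciphertext: DWVULDWVULDWVUL
K(10)−D(3): 7 → H
S(18)−W(22): -4≡22 → W
E(4)−V(21): -17≡9 → J
T(19)−U(20): -1≡25 → Z
H(7)−L(11): -4≡22 → W
M(12)−D(3): 9 → J
C(2)−W(22): -20≡6 → G
J(9)−V(21): -12≡14 → O
W(22)−U(20): 2 → C
J(9)−L(11): -2≡24 → Y
M(12)−D(3): 9 → J
R(17)−W(22): -5≡21 → V
R(17)−V(21): -4≡22 → W
V(21)−U(20): 1 → B
L(11)−L(11): 0 → A

HWJZWJGOCYJVWBA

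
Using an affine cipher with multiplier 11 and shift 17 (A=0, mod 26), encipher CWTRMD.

C(2): 11·2+17=39≡13 → N
W(22): 11·22+17=259≡25 → Z
T(19): 11·19+17=226≡18 → S
R(17): 11·17+17=204≡22 → W
M(12): 11·12+17=149≡19 → T
D(3): 11·3+17=50≡24 → Y

NZSWTY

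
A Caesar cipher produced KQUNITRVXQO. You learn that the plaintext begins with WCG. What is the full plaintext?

From the crib: K(10)−W(22)=-12≡14, so the shift is 14.
Subtract 14 from each ciphertext letter:
K(10): 10−14=-4≡22 → W
Q(16): 16−14=2 → C
U(20): 20−14=6 → G
N(13): 13−14=-1≡25 → Z
I(8): 8−14=-6≡20 → U
T(19): 19−14=5 → F
R(17): 17−14=3 → D
V(21): 21−14=7 → H
X(23): 23−14=9 → J
Q(16): 16−14=2 → C
O(14): 14−14=0 → A

WCGZUFDHJCA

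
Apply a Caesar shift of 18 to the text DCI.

D(3): 3+18=21 → V
C(2): 2+18=20 → U
I(8): 8+18=26≡0 → A

VUA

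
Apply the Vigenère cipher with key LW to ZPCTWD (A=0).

Repeat the key across the message: LWLWLW
Z(25)+L(11): 36≡10 → K
P(15)+W(22): 37≡11 → L
C(2)+L(11): 13 → N
T(19)+W(22): 41≡15 → P
W(22)+L(11): 33≡7 → H
D(3)+W(22): 25 → Z

KLNPHZ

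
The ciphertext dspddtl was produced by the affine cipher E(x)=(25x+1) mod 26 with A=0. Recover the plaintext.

The inverse of 25 mod 26 is 25, since 25·25=625≡1. Apply D(y)=25·(y−1) mod 26:
d(3): 25·(3−1)=50≡24 → y
s(18): 25·(18−1)=425≡9 → j
p(15): 25·(15−1)=350≡12 → m
d(3): 25·(3−1)=50≡24 → y
d(3): 25·(3−1)=50≡24 → y
t(19): 25·(19−1)=450≡8 → i
l(11): 25·(11−1)=250≡16 → q

yjmyyiq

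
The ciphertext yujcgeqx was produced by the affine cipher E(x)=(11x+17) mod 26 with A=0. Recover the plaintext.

dfebznhk

The inverse of 11 mod 26 is 19, since 11·19=209≡1. Apply D(y)=19·(y−17) mod 26:
y(24): 19·(24−17)=133≡3 → d
u(20): 19·(20−17)=57≡5 → f
j(9): 19·(9−17)=-152≡4 → e
c(2): 19·(2−17)=-285≡1 → b
g(6): 19·(6−17)=-209≡25 → z
e(4): 19·(4−17)=-247≡13 → n
q(16): 19·(16−17)=-19≡7 → h
x(23): 19·(23−17)=114≡10 → k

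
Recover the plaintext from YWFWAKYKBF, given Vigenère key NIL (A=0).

Repeat the key across the ciphertext: NILNILNILN
Y(24)−N(13): 11 → L
W(22)−I(8): 14 → O
F(5)−L(11): -6≡20 → U
W(22)−N(13): 9 → J
A(0)−I(8): -8≡18 → S
K(10)−L(11): -1≡25 → Z
Y(24)−N(13): 11 → L
K(10)−I(8): 2 → C
B(1)−L(11): -10≡16 → Q
F(5)−N(13): -8≡18 → S

LOUJSZLCQS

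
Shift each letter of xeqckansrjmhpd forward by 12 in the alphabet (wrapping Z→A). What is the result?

jqcowmzedvytbp

x(23): 23+12=35≡9 → j
e(4): 4+12=16 → q
q(16): 16+12=28≡2 → c
c(2): 2+12=14 → o
k(10): 10+12=22 → w
a(0): 0+12=12 → m
n(13): 13+12=25 → z
s(18): 18+12=30≡4 → e
r(17): 17+12=29≡3 → d
j(9): 9+12=21 → v
m(12): 12+12=24 → y
h(7): 7+12=19 → t
p(15): 15+12=27≡1 → b
d(3): 3+12=15 → p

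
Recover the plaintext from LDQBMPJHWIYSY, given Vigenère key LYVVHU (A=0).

AFVGFVYJBNRYN

Repeat the key across the ciphertext: LYVVHULYVVHUL
L(11)−L(11): 0 → A
D(3)−Y(24): -21≡5 → F
Q(16)−V(21): -5≡21 → V
B(1)−V(21): -20≡6 → G
M(12)−H(7): 5 → F
P(15)−U(20): -5≡21 → V
J(9)−L(11): -2≡24 → Y
H(7)−Y(24): -17≡9 → J
W(22)−V(21): 1 → B
I(8)−V(21): -13≡13 → N
Y(24)−H(7): 17 → R
S(18)−U(20): -2≡24 → Y
Y(24)−L(11): 13 → N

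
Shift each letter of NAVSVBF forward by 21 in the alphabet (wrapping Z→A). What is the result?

IVQNQWA

N(13): 13+21=34≡8 → I
A(0): 0+21=21 → V
V(21): 21+21=42≡16 → Q
S(18): 18+21=39≡13 → N
V(21): 21+21=42≡16 → Q
B(1): 1+21=22 → W
F(5): 5+21=26≡0 → A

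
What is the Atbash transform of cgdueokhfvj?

c(2) → x(23)
g(6) → t(19)
d(3) → w(22)
u(20) → f(5)
e(4) → v(21)
o(14) → l(11)
k(10) → p(15)
h(7) → s(18)
f(5) → u(20)
v(21) → e(4)
j(9) → q(16)

xtwfvlpsueq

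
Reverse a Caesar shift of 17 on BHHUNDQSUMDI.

KQQDWMZBDVMR

B(1): 1−17=-16≡10 → K
H(7): 7−17=-10≡16 → Q
H(7): 7−17=-10≡16 → Q
U(20): 20−17=3 → D
N(13): 13−17=-4≡22 → W
D(3): 3−17=-14≡12 → M
Q(16): 16−17=-1≡25 → Z
S(18): 18−17=1 → B
U(20): 20−17=3 → D
M(12): 12−17=-5≡21 → V
D(3): 3−17=-14≡12 → M
I(8): 8−17=-9≡17 → R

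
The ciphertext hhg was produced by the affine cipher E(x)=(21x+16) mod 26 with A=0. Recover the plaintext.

The inverse of 21 mod 26 is 5, since 21·5=105≡1. Apply D(y)=5·(y−16) mod 26:
h(7): 5·(7−16)=-45≡7 → h
h(7): 5·(7−16)=-45≡7 → h
g(6): 5·(6−16)=-50≡2 → c

hhc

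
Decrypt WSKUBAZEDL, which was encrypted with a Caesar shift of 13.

W(22): 22−13=9 → J
S(18): 18−13=5 → F
K(10): 10−13=-3≡23 → X
U(20): 20−13=7 → H
B(1): 1−13=-12≡14 → O
A(0): 0−13=-13≡13 → N
Z(25): 25−13=12 → M
E(4): 4−13=-9≡17 → R
D(3): 3−13=-10≡16 → Q
L(11): 11−13=-2≡24 → Y

JFXHONMRQY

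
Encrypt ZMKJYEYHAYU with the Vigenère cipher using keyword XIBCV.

WULLTBGICTR

Repeat the key across the message: XIBCVXIBCVX
Z(25)+X(23): 48≡22 → W
M(12)+I(8): 20 → U
K(10)+B(1): 11 → L
J(9)+C(2): 11 → L
Y(24)+V(21): 45≡19 → T
E(4)+X(23): 27≡1 → B
Y(24)+I(8): 32≡6 → G
H(7)+B(1): 8 → I
A(0)+C(2): 2 → C
Y(24)+V(21): 45≡19 → T
U(20)+X(23): 43≡17 → R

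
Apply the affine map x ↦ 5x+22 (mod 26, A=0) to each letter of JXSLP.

J(9): 5·9+22=67≡15 → P
X(23): 5·23+22=137≡7 → H
S(18): 5·18+22=112≡8 → I
L(11): 5·11+22=77≡25 → Z
P(15): 5·15+22=97≡19 → T

PHIZT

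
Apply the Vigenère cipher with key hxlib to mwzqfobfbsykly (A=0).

Repeat the key across the message: hxlibhxlibhxli
m(12)+h(7): 19 → t
w(22)+x(23): 45≡19 → t
z(25)+l(11): 36≡10 → k
q(16)+i(8): 24 → y
f(5)+b(1): 6 → g
o(14)+h(7): 21 → v
b(1)+x(23): 24 → y
f(5)+l(11): 16 → q
b(1)+i(8): 9 → j
s(18)+b(1): 19 → t
y(24)+h(7): 31≡5 → f
k(10)+x(23): 33≡7 → h
l(11)+l(11): 22 → w
y(24)+i(8): 32≡6 → g

ttkygvyqjtfhwg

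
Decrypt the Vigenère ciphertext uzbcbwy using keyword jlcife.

lozuwsp

Repeat the key across the ciphertext: jlcifej
u(20)−j(9): 11 → l
z(25)−l(11): 14 → o
b(1)−c(2): -1≡25 → z
c(2)−i(8): -6≡20 → u
b(1)−f(5): -4≡22 → w
w(22)−e(4): 18 → s
y(24)−j(9): 15 → p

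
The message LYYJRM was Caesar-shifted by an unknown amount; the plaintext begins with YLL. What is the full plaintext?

From the crib: L(11)−Y(24)=-13≡13, so the shift is 13.
Subtract 13 from each ciphertext letter:
L(11): 11−13=-2≡24 → Y
Y(24): 24−13=11 → L
Y(24): 24−13=11 → L
J(9): 9−13=-4≡22 → W
R(17): 17−13=4 → E
M(12): 12−13=-1≡25 → Z

YLLWEZ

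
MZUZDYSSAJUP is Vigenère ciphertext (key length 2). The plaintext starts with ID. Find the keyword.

EW

Subtract each crib letter from the matching ciphertext letter (mod 26):
M(12)−I(8)=4 → E
Z(25)−D(3)=22 → W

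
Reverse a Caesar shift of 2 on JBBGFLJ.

J(9): 9−2=7 → H
B(1): 1−2=-1≡25 → Z
B(1): 1−2=-1≡25 → Z
G(6): 6−2=4 → E
F(5): 5−2=3 → D
L(11): 11−2=9 → J
J(9): 9−2=7 → H

HZZEDJH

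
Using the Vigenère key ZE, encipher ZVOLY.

YZNPX

Repeat the key across the message: ZEZEZ
Z(25)+Z(25): 50≡24 → Y
V(21)+E(4): 25 → Z
O(14)+Z(25): 39≡13 → N
L(11)+E(4): 15 → P
Y(24)+Z(25): 49≡23 → X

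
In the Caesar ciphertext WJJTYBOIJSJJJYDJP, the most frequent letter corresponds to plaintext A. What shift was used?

9

The most frequent ciphertext letter is J (appears 7 times).
J is position 9; A is position 0.
Shift = 9.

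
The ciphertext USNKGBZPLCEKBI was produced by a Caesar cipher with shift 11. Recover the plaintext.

U(20): 20−11=9 → J
S(18): 18−11=7 → H
N(13): 13−11=2 → C
K(10): 10−11=-1≡25 → Z
G(6): 6−11=-5≡21 → V
B(1): 1−11=-10≡16 → Q
Z(25): 25−11=14 → O
P(15): 15−11=4 → E
L(11): 11−11=0 → A
C(2): 2−11=-9≡17 → R
E(4): 4−11=-7≡19 → T
K(10): 10−11=-1≡25 → Z
B(1): 1−11=-10≡16 → Q
I(8): 8−11=-3≡23 → X

JHCZVQOEARTZQX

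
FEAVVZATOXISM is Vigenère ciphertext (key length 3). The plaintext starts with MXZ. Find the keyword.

Subtract each crib letter from the matching ciphertext letter (mod 26):
F(5)−M(12)=-7≡19 → T
E(4)−X(23)=-19≡7 → H
A(0)−Z(25)=-25≡1 → B

THB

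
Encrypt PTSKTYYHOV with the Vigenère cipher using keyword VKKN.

KDCXOIIUJF

Repeat the key across the message: VKKNVKKNVK
P(15)+V(21): 36≡10 → K
T(19)+K(10): 29≡3 → D
S(18)+K(10): 28≡2 → C
K(10)+N(13): 23 → X
T(19)+V(21): 40≡14 → O
Y(24)+K(10): 34≡8 → I
Y(24)+K(10): 34≡8 → I
H(7)+N(13): 20 → U
O(14)+V(21): 35≡9 → J
V(21)+K(10): 31≡5 → F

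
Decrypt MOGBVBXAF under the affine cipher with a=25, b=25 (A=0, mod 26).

NLTYEYCZU

The inverse of 25 mod 26 is 25, since 25·25=625≡1. Apply D(y)=25·(y−25) mod 26:
M(12): 25·(12−25)=-325≡13 → N
O(14): 25·(14−25)=-275≡11 → L
G(6): 25·(6−25)=-475≡19 → T
B(1): 25·(1−25)=-600≡24 → Y
V(21): 25·(21−25)=-100≡4 → E
B(1): 25·(1−25)=-600≡24 → Y
X(23): 25·(23−25)=-50≡2 → C
A(0): 25·(0−25)=-625≡25 → Z
F(5): 25·(5−25)=-500≡20 → U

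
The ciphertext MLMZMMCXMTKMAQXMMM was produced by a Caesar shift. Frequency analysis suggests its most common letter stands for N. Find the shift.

25

The most frequent ciphertext letter is M (appears 9 times).
M is position 12; N is position 13.
Shift = -1≡25.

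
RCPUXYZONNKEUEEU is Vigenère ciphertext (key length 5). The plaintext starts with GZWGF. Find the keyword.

LDTOS

Subtract each crib letter from the matching ciphertext letter (mod 26):
R(17)−G(6)=11 → L
C(2)−Z(25)=-23≡3 → D
P(15)−W(22)=-7≡19 → T
U(20)−G(6)=14 → O
X(23)−F(5)=18 → S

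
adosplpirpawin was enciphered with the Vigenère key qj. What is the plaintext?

kuyjzczzbgknse

Repeat the key across the ciphertext: qjqjqjqjqjqjqj
a(0)−q(16): -16≡10 → k
d(3)−j(9): -6≡20 → u
o(14)−q(16): -2≡24 → y
s(18)−j(9): 9 → j
p(15)−q(16): -1≡25 → z
l(11)−j(9): 2 → c
p(15)−q(16): -1≡25 → z
i(8)−j(9): -1≡25 → z
r(17)−q(16): 1 → b
p(15)−j(9): 6 → g
a(0)−q(16): -16≡10 → k
w(22)−j(9): 13 → n
i(8)−q(16): -8≡18 → s
n(13)−j(9): 4 → e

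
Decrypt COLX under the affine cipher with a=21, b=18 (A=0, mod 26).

The inverse of 21 mod 26 is 5, since 21·5=105≡1. Apply D(y)=5·(y−18) mod 26:
C(2): 5·(2−18)=-80≡24 → Y
O(14): 5·(14−18)=-20≡6 → G
L(11): 5·(11−18)=-35≡17 → R
X(23): 5·(23−18)=25 → Z

YGRZ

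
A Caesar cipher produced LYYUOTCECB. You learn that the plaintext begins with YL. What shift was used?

13

From the crib: L(11)−Y(24)=-13≡13, so the shift is 13.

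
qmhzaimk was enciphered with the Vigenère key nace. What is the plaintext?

Repeat the key across the ciphertext: nacenace
q(16)−n(13): 3 → d
m(12)−a(0): 12 → m
h(7)−c(2): 5 → f
z(25)−e(4): 21 → v
a(0)−n(13): -13≡13 → n
i(8)−a(0): 8 → i
m(12)−c(2): 10 → k
k(10)−e(4): 6 → g

dmfvnikg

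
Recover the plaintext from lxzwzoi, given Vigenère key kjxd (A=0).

boctpfl

Repeat the key across the ciphertext: kjxdkjx
l(11)−k(10): 1 → b
x(23)−j(9): 14 → o
z(25)−x(23): 2 → c
w(22)−d(3): 19 → t
z(25)−k(10): 15 → p
o(14)−j(9): 5 → f
i(8)−x(23): -15≡11 → l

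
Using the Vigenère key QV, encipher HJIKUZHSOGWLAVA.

XEYFKUXNEBMGQQQ

Repeat the key across the message: QVQVQVQVQVQVQVQ
H(7)+Q(16): 23 → X
J(9)+V(21): 30≡4 → E
I(8)+Q(16): 24 → Y
K(10)+V(21): 31≡5 → F
U(20)+Q(16): 36≡10 → K
Z(25)+V(21): 46≡20 → U
H(7)+Q(16): 23 → X
S(18)+V(21): 39≡13 → N
O(14)+Q(16): 30≡4 → E
G(6)+V(21): 27≡1 → B
W(22)+Q(16): 38≡12 → M
L(11)+V(21): 32≡6 → G
A(0)+Q(16): 16 → Q
V(21)+V(21): 42≡16 → Q
A(0)+Q(16): 16 → Q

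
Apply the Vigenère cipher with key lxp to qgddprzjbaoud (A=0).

bdsomgkgqlljo

Repeat the key across the message: lxplxplxplxpl
q(16)+l(11): 27≡1 → b
g(6)+x(23): 29≡3 → d
d(3)+p(15): 18 → s
d(3)+l(11): 14 → o
p(15)+x(23): 38≡12 → m
r(17)+p(15): 32≡6 → g
z(25)+l(11): 36≡10 → k
j(9)+x(23): 32≡6 → g
b(1)+p(15): 16 → q
a(0)+l(11): 11 → l
o(14)+x(23): 37≡11 → l
u(20)+p(15): 35≡9 → j
d(3)+l(11): 14 → o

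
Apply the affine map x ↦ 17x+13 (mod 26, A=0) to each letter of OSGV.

O(14): 17·14+13=251≡17 → R
S(18): 17·18+13=319≡7 → H
G(6): 17·6+13=115≡11 → L
V(21): 17·21+13=370≡6 → G

RHLG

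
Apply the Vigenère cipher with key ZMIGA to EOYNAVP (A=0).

DAGTAUB

Repeat the key across the message: ZMIGAZM
E(4)+Z(25): 29≡3 → D
O(14)+M(12): 26≡0 → A
Y(24)+I(8): 32≡6 → G
N(13)+G(6): 19 → T
A(0)+A(0): 0 → A
V(21)+Z(25): 46≡20 → U
P(15)+M(12): 27≡1 → B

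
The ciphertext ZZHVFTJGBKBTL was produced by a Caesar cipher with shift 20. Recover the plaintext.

FFNBLZPMHQHZR

Z(25): 25−20=5 → F
Z(25): 25−20=5 → F
H(7): 7−20=-13≡13 → N
V(21): 21−20=1 → B
F(5): 5−20=-15≡11 → L
T(19): 19−20=-1≡25 → Z
J(9): 9−20=-11≡15 → P
G(6): 6−20=-14≡12 → M
B(1): 1−20=-19≡7 → H
K(10): 10−20=-10≡16 → Q
B(1): 1−20=-19≡7 → H
T(19): 19−20=-1≡25 → Z
L(11): 11−20=-9≡17 → R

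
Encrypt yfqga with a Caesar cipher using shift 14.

mteuo

y(24): 24+14=38≡12 → m
f(5): 5+14=19 → t
q(16): 16+14=30≡4 → e
g(6): 6+14=20 → u
a(0): 0+14=14 → o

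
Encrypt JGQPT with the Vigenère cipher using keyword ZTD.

Repeat the key across the message: ZTDZT
J(9)+Z(25): 34≡8 → I
G(6)+T(19): 25 → Z
Q(16)+D(3): 19 → T
P(15)+Z(25): 40≡14 → O
T(19)+T(19): 38≡12 → M

IZTOM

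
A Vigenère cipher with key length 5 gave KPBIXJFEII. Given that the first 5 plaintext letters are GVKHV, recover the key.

EURBC

Subtract each crib letter from the matching ciphertext letter (mod 26):
K(10)−G(6)=4 → E
P(15)−V(21)=-6≡20 → U
B(1)−K(10)=-9≡17 → R
I(8)−H(7)=1 → B
X(23)−V(21)=2 → C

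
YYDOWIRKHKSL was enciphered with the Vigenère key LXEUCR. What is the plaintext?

Repeat the key across the ciphertext: LXEUCRLXEUCR
Y(24)−L(11): 13 → N
Y(24)−X(23): 1 → B
D(3)−E(4): -1≡25 → Z
O(14)−U(20): -6≡20 → U
W(22)−C(2): 20 → U
I(8)−R(17): -9≡17 → R
R(17)−L(11): 6 → G
K(10)−X(23): -13≡13 → N
H(7)−E(4): 3 → D
K(10)−U(20): -10≡16 → Q
S(18)−C(2): 16 → Q
L(11)−R(17): -6≡20 → U

NBZUURGNDQQU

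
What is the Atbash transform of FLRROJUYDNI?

F(5) → U(20)
L(11) → O(14)
R(17) → I(8)
R(17) → I(8)
O(14) → L(11)
J(9) → Q(16)
U(20) → F(5)
Y(24) → B(1)
D(3) → W(22)
N(13) → M(12)
I(8) → R(17)

UOIILQFBWMR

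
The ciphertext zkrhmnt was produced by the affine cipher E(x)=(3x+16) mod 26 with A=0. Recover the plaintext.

dyjxqzb

The inverse of 3 mod 26 is 9, since 3·9=27≡1. Apply D(y)=9·(y−16) mod 26:
z(25): 9·(25−16)=81≡3 → d
k(10): 9·(10−16)=-54≡24 → y
r(17): 9·(17−16)=9 → j
h(7): 9·(7−16)=-81≡23 → x
m(12): 9·(12−16)=-36≡16 → q
n(13): 9·(13−16)=-27≡25 → z
t(19): 9·(19−16)=27≡1 → b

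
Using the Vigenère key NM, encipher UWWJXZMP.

Repeat the key across the message: NMNMNMNM
U(20)+N(13): 33≡7 → H
W(22)+M(12): 34≡8 → I
W(22)+N(13): 35≡9 → J
J(9)+M(12): 21 → V
X(23)+N(13): 36≡10 → K
Z(25)+M(12): 37≡11 → L
M(12)+N(13): 25 → Z
P(15)+M(12): 27≡1 → B

HIJVKLZB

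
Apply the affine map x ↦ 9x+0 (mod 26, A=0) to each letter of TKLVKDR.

PMVHMBX

T(19): 9·19+0=171≡15 → P
K(10): 9·10+0=90≡12 → M
L(11): 9·11+0=99≡21 → V
V(21): 9·21+0=189≡7 → H
K(10): 9·10+0=90≡12 → M
D(3): 9·3+0=27≡1 → B
R(17): 9·17+0=153≡23 → X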